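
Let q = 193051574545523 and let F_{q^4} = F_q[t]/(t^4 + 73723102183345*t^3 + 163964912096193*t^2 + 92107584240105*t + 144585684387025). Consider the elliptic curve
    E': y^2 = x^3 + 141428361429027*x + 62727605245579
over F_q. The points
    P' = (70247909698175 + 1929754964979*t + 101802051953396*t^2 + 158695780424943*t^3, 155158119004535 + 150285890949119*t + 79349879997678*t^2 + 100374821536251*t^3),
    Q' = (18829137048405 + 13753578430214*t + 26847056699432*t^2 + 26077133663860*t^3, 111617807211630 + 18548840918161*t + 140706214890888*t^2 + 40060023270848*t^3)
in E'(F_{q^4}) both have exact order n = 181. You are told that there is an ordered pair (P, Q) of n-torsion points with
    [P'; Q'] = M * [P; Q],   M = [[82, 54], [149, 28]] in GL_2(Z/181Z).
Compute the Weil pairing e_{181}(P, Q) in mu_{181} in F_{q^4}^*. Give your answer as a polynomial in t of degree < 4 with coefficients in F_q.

175936335053465 + 48635306957817*t + 34126808922472*t^2 + 160268322433456*t^3

The 181-Weil pairing on E[181] over F_{193051574545523} is alternating-bilinear: e_{181}(P',Q') = e_{181}(P,Q)^det(M).
82*28 - 54*149 = -5750; reduced mod 181: det = 42, inverse 125.
Build f_{181,P'} and f_{181,Q'} via the 8-bit ladder of 181=10110101_2; evaluate at shifted divisors; quotient in F_{193051574545523^4}.
The quotient is 85517157351315 + 41311173912999*t + 149509410059410*t^2 + 3396178472479*t^3.
Thus e_{181}(P,Q) = 175936335053465 + 48635306957817*t + 34126808922472*t^2 + 160268322433456*t^3.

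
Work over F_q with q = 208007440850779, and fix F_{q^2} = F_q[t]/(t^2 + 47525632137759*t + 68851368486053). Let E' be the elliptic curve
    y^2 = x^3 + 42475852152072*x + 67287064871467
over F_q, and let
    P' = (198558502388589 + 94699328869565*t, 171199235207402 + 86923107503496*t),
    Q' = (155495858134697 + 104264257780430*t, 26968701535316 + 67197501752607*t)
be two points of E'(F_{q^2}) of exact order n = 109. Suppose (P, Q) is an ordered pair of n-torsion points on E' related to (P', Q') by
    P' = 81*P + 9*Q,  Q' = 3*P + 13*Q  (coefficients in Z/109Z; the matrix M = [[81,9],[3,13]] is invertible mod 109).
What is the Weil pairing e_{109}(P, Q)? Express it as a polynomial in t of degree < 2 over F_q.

e_{109}(aP+bQ,cP+dQ) = e_{109}(P,Q)^(ad-bc); with (a,b,c,d)=(81,9,3,13) this gives the det-109 law.
Hence e(P,Q) = e(P',Q')^{63} where 63 = 45^{-1} mod 109.
7-bit Miller (1101101) on E'/F_{208007440850779} with a'=42475852152072, b'=67287064871467: accumulate tangent/chord ratios at Q'+S and P'+S'.
The quotient is 33244081990977 + 106436125481490*t.
Hence e(P,Q) = 48511694936199 + 8927165224202*t in F_{208007440850779^2}^*.

48511694936199 + 8927165224202*t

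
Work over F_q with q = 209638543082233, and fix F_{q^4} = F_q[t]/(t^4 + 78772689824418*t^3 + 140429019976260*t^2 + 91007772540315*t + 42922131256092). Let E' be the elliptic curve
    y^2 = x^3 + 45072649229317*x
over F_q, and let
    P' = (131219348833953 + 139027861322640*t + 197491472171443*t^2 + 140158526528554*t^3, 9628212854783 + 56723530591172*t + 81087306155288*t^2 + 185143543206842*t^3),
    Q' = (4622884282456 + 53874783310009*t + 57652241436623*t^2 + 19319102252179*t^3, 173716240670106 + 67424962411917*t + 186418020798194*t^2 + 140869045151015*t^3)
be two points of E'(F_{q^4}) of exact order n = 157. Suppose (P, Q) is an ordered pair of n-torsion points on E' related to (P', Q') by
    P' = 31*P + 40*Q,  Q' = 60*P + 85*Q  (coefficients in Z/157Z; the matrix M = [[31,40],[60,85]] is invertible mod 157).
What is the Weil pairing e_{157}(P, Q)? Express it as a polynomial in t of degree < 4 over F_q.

24206675555713 + 41436066506384*t + 121620360023771*t^2 + 173632131813799*t^3

e_{157}(aP+bQ,cP+dQ) = e_{157}(P,Q)^(ad-bc); with (a,b,c,d)=(31,40,60,85) this gives the det-157 law.
det(M) mod 157 = 78; its inverse in (Z/157)^* is 155 (check: 78*155 mod 157 = 1).
Build f_{157,P'} and f_{157,Q'} via the 8-bit ladder of 157=10011101_2; evaluate at shifted divisors; quotient in F_{209638543082233^4}.
Miller gives e_{157}(P',Q') = 134830257057091 + 17185419932208*t + 156634153994227*t^2 + 2029236339048*t^3 in F_{209638543082233^4}.
Finally e_{157}(P,Q) = 24206675555713 + 41436066506384*t + 121620360023771*t^2 + 173632131813799*t^3.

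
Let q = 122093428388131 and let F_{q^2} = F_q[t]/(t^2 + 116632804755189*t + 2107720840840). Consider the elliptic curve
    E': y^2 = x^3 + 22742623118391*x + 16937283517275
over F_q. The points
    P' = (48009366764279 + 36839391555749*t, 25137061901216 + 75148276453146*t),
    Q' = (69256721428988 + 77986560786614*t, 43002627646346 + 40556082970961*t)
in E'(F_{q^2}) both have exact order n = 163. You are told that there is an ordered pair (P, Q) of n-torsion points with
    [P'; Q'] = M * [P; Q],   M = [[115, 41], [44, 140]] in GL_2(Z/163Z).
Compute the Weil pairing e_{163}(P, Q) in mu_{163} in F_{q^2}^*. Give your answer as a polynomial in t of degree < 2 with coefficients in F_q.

The 163-Weil pairing on E[163] over F_{122093428388131} is alternating-bilinear: e_{163}(P',Q') = e_{163}(P,Q)^det(M).
So e_{163}(P,Q) = e_{163}(P',Q')^{146}, since 115*146 = 1 mod 163.
Run Miller on y^2=x^3+22742623118391*x+16937283517275 over F_{122093428388131}: ladder 10100011 (8 bits); e = f_P(D_Q)/f_Q(D_P).
Miller gives e_{163}(P',Q') = 56153379190271 + 63694196533054*t in F_{122093428388131^2}.
Raise to 146: e(P,Q) = 21810221349144 + 42321469461863*t in mu_{163}.

21810221349144 + 42321469461863*t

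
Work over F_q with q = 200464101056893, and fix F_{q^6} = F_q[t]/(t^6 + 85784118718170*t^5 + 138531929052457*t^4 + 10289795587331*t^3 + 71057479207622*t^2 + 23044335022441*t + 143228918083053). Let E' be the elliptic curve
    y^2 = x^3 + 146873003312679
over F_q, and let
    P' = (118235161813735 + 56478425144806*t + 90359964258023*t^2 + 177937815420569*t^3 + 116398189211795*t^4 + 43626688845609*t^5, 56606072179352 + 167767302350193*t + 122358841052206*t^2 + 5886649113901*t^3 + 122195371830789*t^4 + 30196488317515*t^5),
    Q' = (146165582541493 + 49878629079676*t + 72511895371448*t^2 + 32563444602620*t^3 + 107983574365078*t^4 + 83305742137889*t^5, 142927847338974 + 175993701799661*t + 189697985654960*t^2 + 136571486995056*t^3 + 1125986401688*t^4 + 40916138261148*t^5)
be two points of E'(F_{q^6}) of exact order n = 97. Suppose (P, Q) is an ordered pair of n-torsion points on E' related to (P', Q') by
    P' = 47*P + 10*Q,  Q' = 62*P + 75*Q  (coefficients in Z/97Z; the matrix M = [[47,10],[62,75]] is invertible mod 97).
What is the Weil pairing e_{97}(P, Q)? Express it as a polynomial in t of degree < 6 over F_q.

107855822606188 + 25113066048954*t + 189659388232033*t^2 + 37701476812543*t^3 + 82288801665706*t^4 + 94232936805094*t^5

Alternating bilinearity on E[97] (values in mu_{97} in F_{200464101056893^6}) gives e(P',Q') = e(P,Q)^det(M).
det(M) mod 97 = 92; its inverse in (Z/97)^* is 58 (check: 92*58 mod 97 = 1).
Double-and-add over 1100001: 7-1 doublings, 3-1 additions; each step l_{T,T}/v_{2T} or l_{T,P'}/v at Q'+S for random S.
Result: e(P',Q') = 103380992596521 + 26562274437315*t + 34269237986100*t^2 + 107331181723949*t^3 + 77446172969985*t^4 + 65651814669180*t^5.
Raise to 58: e(P,Q) = 107855822606188 + 25113066048954*t + 189659388232033*t^2 + 37701476812543*t^3 + 82288801665706*t^4 + 94232936805094*t^5 in mu_{97}.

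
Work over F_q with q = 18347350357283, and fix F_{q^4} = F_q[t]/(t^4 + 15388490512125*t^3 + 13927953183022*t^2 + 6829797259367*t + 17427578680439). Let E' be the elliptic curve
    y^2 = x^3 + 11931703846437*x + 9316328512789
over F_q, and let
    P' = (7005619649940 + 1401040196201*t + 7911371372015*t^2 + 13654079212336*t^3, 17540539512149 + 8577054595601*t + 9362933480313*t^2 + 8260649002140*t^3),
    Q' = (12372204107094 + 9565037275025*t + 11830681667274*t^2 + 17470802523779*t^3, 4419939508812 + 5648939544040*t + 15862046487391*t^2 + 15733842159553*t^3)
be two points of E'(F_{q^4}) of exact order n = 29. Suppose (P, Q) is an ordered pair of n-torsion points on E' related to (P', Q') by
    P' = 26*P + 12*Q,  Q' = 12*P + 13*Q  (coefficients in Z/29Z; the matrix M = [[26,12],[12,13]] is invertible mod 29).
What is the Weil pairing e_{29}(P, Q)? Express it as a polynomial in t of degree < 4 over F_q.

4365398921831 + 1343011450571*t + 13821597097243*t^2 + 11733064085937*t^3

Since e_{29}(P,P)=e_{29}(Q,Q)=1 and e_{29}(Q,P)=e_{29}(P,Q)^{-1}, expanding e_{29}(26*P + 12*Q,12*P + 13*Q) leaves e(P,Q)^det(M).
Hence e(P,Q) = e(P',Q')^{16} where 16 = 20^{-1} mod 29.
Build f_{29,P'} and f_{29,Q'} via the 5-bit ladder of 29=11101_2; evaluate at shifted divisors; quotient in F_{18347350357283^4}.
Miller gives e_{29}(P',Q') = 15128835683287 + 17965788183832*t + 3355181273242*t^2 + 1441008282725*t^3 in F_{18347350357283^4}.
Finally e_{29}(P,Q) = 4365398921831 + 1343011450571*t + 13821597097243*t^2 + 11733064085937*t^3.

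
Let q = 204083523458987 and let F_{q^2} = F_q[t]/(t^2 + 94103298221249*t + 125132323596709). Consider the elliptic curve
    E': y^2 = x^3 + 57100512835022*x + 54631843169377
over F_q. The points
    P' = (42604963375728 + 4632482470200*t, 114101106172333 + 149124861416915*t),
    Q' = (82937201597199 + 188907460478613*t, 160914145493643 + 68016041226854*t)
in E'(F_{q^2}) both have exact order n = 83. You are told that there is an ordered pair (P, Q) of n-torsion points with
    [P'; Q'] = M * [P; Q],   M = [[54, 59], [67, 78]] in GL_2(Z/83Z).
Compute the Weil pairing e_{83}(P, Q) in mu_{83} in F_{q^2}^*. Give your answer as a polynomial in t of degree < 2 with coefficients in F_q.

146264502057518 + 115570642778727*t

The 83-Weil pairing on E[83] over F_{204083523458987} is alternating-bilinear: e_{83}(P',Q') = e_{83}(P,Q)^det(M).
So e_{83}(P,Q) = e_{83}(P',Q')^{25}, since 10*25 = 1 mod 83.
Build f_{83,P'} and f_{83,Q'} via the 7-bit ladder of 83=1010011_2; evaluate at shifted divisors; quotient in F_{204083523458987^2}.
So e_{83}(P',Q') = 156841128412836 + 202338548549747*t.
Hence e(P,Q) = 146264502057518 + 115570642778727*t in F_{204083523458987^2}^*.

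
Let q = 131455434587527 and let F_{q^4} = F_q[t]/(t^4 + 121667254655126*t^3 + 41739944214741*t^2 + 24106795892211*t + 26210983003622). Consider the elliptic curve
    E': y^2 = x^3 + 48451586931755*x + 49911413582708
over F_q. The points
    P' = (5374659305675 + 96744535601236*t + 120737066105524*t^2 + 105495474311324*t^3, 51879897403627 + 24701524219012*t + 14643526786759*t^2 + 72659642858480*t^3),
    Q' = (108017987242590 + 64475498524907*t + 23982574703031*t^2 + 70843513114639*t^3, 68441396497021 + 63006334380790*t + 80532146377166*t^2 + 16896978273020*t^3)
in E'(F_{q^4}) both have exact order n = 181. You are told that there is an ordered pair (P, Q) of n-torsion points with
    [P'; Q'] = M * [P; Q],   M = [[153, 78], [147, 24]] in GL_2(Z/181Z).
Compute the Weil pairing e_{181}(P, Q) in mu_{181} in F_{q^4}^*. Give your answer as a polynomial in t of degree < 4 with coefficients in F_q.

Alternating bilinearity on E[181] (values in mu_{181} in F_{131455434587527^4}) gives e(P',Q') = e(P,Q)^det(M).
153*24 - 78*147 = -7794; reduced mod 181: det = 170, inverse 148.
Run Miller on y^2=x^3+48451586931755*x+49911413582708 over F_{131455434587527}: ladder 10110101 (8 bits); e = f_P(D_Q)/f_Q(D_P).
The quotient is 80670807397278 + 46256717076894*t + 11168036927560*t^2 + 123003492536751*t^3.
Raise to 148: e(P,Q) = 42615252512955 + 72807258964474*t + 131025105838682*t^2 + 116487440634994*t^3 in mu_{181}.

42615252512955 + 72807258964474*t + 131025105838682*t^2 + 116487440634994*t^3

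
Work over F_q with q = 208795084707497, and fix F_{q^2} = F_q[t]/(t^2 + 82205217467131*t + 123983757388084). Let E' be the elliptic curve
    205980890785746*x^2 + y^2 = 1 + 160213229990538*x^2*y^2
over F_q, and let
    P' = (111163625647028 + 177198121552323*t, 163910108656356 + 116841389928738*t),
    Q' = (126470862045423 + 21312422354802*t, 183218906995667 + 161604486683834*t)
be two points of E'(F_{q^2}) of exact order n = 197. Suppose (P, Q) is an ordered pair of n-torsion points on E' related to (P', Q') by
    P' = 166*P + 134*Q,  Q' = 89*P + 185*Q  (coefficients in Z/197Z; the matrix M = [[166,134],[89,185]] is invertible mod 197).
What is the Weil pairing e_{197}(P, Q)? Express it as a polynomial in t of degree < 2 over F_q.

The 197-Weil pairing on E[197] over F_{208795084707497} is alternating-bilinear: e_{197}(P',Q') = e_{197}(P,Q)^det(M).
Inverting 69 mod 197: 20. Thus e_{197}(P,Q) = e(P',Q')^{20}.
Map (x,y)_Ed via u=(1+y)/(1-y), v=(1+y)/((1-y)x) to Montgomery A=164930569878154,B=204823443601707; then to (a',b')=(60580394250462,0).
Miller loop for e_{197} over F_{208795084707497^2}: bits of 197 = 11000101; 7 double steps + 3 add steps, l/v at each.
So e_{197}(P',Q') = 163216638671557 + 39822376386347*t.
Hence e(P,Q) = 47024818102183 + 206507151326775*t in F_{208795084707497^2}^*.

47024818102183 + 206507151326775*t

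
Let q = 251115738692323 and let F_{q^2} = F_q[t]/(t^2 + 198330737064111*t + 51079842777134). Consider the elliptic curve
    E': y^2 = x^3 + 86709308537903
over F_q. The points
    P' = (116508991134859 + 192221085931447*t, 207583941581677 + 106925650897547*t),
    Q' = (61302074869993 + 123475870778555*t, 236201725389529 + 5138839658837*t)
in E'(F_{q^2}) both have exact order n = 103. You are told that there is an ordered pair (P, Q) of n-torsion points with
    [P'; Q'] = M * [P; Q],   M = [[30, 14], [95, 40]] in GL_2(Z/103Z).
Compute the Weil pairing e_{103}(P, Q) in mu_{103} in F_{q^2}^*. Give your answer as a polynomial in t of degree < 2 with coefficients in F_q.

Since e_{103}(P,P)=e_{103}(Q,Q)=1 and e_{103}(Q,P)=e_{103}(P,Q)^{-1}, expanding e_{103}(30*P + 14*Q,95*P + 40*Q) leaves e(P,Q)^det(M).
Inverting 76 mod 103: 61. Thus e_{103}(P,Q) = e(P',Q')^{61}.
Run Miller on y^2=x^3+86709308537903 over F_{251115738692323}: ladder 1100111 (7 bits); e = f_P(D_Q)/f_Q(D_P).
Result: e(P',Q') = 188873915387661 + 85345597978770*t.
Finally e_{103}(P,Q) = 65353734219704 + 123938626490304*t.

65353734219704 + 123938626490304*t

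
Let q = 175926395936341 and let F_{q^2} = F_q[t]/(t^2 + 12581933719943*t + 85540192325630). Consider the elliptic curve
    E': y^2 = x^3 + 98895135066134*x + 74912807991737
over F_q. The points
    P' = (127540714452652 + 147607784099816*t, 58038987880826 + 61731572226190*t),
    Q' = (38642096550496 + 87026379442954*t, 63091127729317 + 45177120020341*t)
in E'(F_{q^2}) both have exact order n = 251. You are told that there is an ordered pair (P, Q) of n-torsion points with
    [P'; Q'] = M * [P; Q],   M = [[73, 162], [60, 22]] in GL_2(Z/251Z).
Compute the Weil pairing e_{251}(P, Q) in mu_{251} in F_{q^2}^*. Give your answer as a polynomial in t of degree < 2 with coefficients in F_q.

Since e_{251}(P,P)=e_{251}(Q,Q)=1 and e_{251}(Q,P)=e_{251}(P,Q)^{-1}, expanding e_{251}(73*P + 162*Q,60*P + 22*Q) leaves e(P,Q)^det(M).
So e_{251}(P,Q) = e_{251}(P',Q')^{101}, since 169*101 = 1 mod 251.
Double-and-add over 11111011: 8-1 doublings, 7-1 additions; each step l_{T,T}/v_{2T} or l_{T,P'}/v at Q'+S for random S.
e_{251}(P',Q') = 139582761034016 + 123606170768268*t.
Thus e_{251}(P,Q) = 90767687511729 + 38804271579531*t.

90767687511729 + 38804271579531*t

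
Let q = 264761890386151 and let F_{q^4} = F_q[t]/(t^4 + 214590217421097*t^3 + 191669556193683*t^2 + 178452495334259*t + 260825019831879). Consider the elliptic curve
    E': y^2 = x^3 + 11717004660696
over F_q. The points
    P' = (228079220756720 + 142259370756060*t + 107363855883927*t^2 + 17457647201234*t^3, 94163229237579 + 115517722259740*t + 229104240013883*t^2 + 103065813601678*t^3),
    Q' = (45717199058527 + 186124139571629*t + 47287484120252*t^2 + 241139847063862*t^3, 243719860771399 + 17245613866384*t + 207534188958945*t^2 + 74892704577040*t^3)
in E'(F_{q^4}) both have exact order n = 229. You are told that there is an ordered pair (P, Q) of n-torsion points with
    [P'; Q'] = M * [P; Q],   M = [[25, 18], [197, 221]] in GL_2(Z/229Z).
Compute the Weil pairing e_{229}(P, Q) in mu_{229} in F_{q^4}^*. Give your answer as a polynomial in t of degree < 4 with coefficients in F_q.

Under M = [[25,18],[197,221]] in GL_2(Z/229), e_{229}(P',Q') = e_{229}(P,Q)^(25*221-18*197 mod 229).
So e_{229}(P,Q) = e_{229}(P',Q')^{148}, since 147*148 = 1 mod 229.
Build f_{229,P'} and f_{229,Q'} via the 8-bit ladder of 229=11100101_2; evaluate at shifted divisors; quotient in F_{264761890386151^4}.
Result: e(P',Q') = 18813829731915 + 205652256358814*t + 25068573784576*t^2 + 28529309571028*t^3.
Finally e_{229}(P,Q) = 20766080512980 + 83600090832439*t + 72608584174493*t^2 + 50225260026158*t^3.

20766080512980 + 83600090832439*t + 72608584174493*t^2 + 50225260026158*t^3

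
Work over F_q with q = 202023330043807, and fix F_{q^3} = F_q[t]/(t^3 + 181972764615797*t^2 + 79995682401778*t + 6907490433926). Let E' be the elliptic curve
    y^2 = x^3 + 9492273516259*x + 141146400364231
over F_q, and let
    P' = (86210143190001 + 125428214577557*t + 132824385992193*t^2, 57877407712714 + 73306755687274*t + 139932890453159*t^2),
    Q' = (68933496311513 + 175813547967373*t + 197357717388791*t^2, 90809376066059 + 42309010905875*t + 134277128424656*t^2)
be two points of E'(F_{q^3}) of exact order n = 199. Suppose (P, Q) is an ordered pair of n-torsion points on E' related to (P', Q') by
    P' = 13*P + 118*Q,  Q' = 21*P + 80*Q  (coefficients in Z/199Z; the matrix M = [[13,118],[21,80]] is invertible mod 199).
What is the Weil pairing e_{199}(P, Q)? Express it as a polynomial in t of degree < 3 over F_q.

Since e_{199}(P,P)=e_{199}(Q,Q)=1 and e_{199}(Q,P)=e_{199}(P,Q)^{-1}, expanding e_{199}(13*P + 118*Q,21*P + 80*Q) leaves e(P,Q)^det(M).
Inverting 154 mod 199: 84. Thus e_{199}(P,Q) = e(P',Q')^{84}.
Run Miller on y^2=x^3+9492273516259*x+141146400364231 over F_{202023330043807}: ladder 11000111 (8 bits); e = f_P(D_Q)/f_Q(D_P).
e_{199}(P',Q') = 48520779222548 + 89503580215980*t + 163162559384890*t^2.
Finally e_{199}(P,Q) = 85270711781579 + 40302568126463*t + 192200272383813*t^2.

85270711781579 + 40302568126463*t + 192200272383813*t^2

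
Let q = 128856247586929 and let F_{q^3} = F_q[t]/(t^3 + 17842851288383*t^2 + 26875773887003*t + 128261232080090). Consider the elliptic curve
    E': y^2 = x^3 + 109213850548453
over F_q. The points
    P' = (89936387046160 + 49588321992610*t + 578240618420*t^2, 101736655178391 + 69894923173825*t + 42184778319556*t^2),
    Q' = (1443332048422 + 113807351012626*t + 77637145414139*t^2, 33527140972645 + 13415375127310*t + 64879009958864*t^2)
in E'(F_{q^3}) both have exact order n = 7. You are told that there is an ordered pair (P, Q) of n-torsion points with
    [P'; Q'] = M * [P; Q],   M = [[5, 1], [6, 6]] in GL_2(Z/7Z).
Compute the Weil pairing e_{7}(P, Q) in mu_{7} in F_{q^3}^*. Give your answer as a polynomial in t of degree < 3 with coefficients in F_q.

The 7-Weil pairing on E[7] over F_{128856247586929} is alternating-bilinear: e_{7}(P',Q') = e_{7}(P,Q)^det(M).
Inverting 3 mod 7: 5. Thus e_{7}(P,Q) = e(P',Q')^{5}.
Double-and-add over 111: 3-1 doublings, 3-1 additions; each step l_{T,T}/v_{2T} or l_{T,P'}/v at Q'+S for random S.
The quotient is 68444125862321 + 19946347480882*t + 73164139762415*t^2.
Thus e_{7}(P,Q) = 93872082780182 + 254456065330*t + 94253486047018*t^2.

93872082780182 + 254456065330*t + 94253486047018*t^2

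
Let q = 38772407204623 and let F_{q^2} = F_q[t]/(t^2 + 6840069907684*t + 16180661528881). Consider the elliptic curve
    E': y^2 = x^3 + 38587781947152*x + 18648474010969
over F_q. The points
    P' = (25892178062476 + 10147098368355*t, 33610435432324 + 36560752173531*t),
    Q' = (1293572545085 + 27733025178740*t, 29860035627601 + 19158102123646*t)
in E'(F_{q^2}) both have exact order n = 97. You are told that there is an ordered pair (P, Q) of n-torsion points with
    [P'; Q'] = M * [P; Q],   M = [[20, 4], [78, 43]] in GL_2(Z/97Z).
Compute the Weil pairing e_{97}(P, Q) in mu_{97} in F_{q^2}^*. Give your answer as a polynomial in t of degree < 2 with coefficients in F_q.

e_{97}(aP+bQ,cP+dQ) = e_{97}(P,Q)^(ad-bc); with (a,b,c,d)=(20,4,78,43) this gives the det-97 law.
det(M) mod 97 = 63; its inverse in (Z/97)^* is 77 (check: 63*77 mod 97 = 1).
7-bit Miller (1100001) on E'/F_{38772407204623} with a'=38587781947152, b'=18648474010969: accumulate tangent/chord ratios at Q'+S and P'+S'.
f_P(D_Q)/f_Q(D_P) = 19613571391904 + 29777010177589*t.
Raise to 77: e(P,Q) = 12900640777041 + 28528709061052*t in mu_{97}.

12900640777041 + 28528709061052*t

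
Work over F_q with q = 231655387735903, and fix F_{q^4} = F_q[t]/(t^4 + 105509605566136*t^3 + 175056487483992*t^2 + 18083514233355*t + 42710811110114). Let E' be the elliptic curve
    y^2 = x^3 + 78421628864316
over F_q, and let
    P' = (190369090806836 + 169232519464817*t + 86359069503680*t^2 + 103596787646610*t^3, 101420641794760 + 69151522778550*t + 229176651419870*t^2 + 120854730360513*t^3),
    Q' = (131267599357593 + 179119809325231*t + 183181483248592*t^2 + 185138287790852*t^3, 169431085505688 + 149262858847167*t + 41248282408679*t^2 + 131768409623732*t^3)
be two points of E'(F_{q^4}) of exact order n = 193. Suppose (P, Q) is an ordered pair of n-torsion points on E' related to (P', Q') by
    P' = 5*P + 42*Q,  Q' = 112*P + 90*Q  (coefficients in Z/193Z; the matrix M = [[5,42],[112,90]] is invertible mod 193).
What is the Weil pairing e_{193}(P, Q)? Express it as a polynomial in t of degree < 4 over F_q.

137895475515706 + 122849452984887*t + 99800103026271*t^2 + 192667386885854*t^3

Alternating bilinearity on E[193] (values in mu_{193} in F_{231655387735903^4}) gives e(P',Q') = e(P,Q)^det(M).
5*90 - 42*112 = -4254; reduced mod 193: det = 185, inverse 24.
Build f_{193,P'} and f_{193,Q'} via the 8-bit ladder of 193=11000001_2; evaluate at shifted divisors; quotient in F_{231655387735903^4}.
So e_{193}(P',Q') = 66520697689866 + 116799661581472*t + 114382245605800*t^2 + 24252632017480*t^3.
Hence e(P,Q) = 137895475515706 + 122849452984887*t + 99800103026271*t^2 + 192667386885854*t^3 in F_{231655387735903^4}^*.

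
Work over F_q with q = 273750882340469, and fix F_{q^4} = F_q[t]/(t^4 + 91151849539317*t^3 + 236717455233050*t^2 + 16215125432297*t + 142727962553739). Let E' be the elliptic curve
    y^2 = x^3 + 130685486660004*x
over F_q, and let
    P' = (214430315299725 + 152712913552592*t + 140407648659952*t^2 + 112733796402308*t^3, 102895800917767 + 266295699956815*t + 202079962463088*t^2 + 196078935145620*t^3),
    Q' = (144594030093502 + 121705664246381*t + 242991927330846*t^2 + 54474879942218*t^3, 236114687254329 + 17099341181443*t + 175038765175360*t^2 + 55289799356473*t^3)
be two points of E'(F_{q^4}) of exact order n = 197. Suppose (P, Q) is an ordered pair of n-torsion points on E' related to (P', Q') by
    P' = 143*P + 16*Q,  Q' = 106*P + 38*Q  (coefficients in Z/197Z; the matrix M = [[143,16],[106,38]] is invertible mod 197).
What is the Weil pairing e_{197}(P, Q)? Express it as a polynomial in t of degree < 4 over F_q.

247494961667531 + 192422334218869*t + 186902749047352*t^2 + 139382377505678*t^3

e_{197}(aP+bQ,cP+dQ) = e_{197}(P,Q)^(ad-bc); with (a,b,c,d)=(143,16,106,38) this gives the det-197 law.
det M = 143*38 - 16*106 = 3738 = 192 (mod 197); 192^{-1} = 118 (mod 197).
Run Miller on y^2=x^3+130685486660004*x over F_{273750882340469}: ladder 11000101 (8 bits); e = f_P(D_Q)/f_Q(D_P).
So e_{197}(P',Q') = 137235877369074 + 241847962661720*t + 222488850639167*t^2 + 185692452704410*t^3.
(137235877369074 + 241847962661720*t + 222488850639167*t^2 + 185692452704410*t^3)^{118} mod (273750882340469,f) = 247494961667531 + 192422334218869*t + 186902749047352*t^2 + 139382377505678*t^3.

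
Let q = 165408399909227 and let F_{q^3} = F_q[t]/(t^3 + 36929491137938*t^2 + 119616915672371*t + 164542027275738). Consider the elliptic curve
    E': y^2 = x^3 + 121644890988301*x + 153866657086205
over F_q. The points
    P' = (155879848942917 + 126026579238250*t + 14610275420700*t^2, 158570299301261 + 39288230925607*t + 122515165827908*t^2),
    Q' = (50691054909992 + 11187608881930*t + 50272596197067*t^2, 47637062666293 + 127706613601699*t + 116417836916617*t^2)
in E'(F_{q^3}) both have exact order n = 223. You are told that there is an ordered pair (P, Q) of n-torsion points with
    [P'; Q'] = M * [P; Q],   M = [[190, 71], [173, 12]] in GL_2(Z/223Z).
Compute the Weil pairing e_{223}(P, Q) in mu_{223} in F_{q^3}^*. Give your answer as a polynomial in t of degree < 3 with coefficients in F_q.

Under M = [[190,71],[173,12]] in GL_2(Z/223), e_{223}(P',Q') = e_{223}(P,Q)^(190*12-71*173 mod 223).
190*12 - 71*173 = -10003; reduced mod 223: det = 32, inverse 7.
8-bit Miller (11011111) on E'/F_{165408399909227} with a'=121644890988301, b'=153866657086205: accumulate tangent/chord ratios at Q'+S and P'+S'.
So e_{223}(P',Q') = 62021298234872 + 15557114147874*t + 85219930246657*t^2.
Hence e(P,Q) = 66028298723660 + 62316062820594*t + 141773661251666*t^2 in F_{165408399909227^3}^*.

66028298723660 + 62316062820594*t + 141773661251666*t^2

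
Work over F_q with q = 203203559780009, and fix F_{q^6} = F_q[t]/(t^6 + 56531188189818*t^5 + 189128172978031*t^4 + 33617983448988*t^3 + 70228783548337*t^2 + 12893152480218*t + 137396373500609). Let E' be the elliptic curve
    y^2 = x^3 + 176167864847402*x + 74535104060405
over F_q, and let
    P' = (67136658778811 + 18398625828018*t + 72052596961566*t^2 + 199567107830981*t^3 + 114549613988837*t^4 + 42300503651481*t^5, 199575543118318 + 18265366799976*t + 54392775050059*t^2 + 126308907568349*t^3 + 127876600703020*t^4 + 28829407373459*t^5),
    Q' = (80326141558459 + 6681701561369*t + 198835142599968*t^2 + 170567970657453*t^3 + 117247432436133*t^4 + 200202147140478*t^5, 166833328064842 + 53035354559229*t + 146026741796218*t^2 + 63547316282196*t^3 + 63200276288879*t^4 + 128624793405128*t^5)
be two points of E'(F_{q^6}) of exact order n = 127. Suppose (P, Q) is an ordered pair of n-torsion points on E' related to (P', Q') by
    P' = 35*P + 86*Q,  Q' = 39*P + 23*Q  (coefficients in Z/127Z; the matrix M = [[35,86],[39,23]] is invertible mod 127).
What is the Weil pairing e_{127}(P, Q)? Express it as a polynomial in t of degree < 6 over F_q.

19879908163129 + 109008646573821*t + 22664102220020*t^2 + 23623431800358*t^3 + 27189568394536*t^4 + 86038698400237*t^5

e_{127} is bilinear + alternating on E[127], so e_{127}(35*P + 86*Q, 39*P + 23*Q) = e_{127}(P,Q)^(35*23-86*39).
Hence e(P,Q) = e(P',Q')^{14} where 14 = 118^{-1} mod 127.
Build f_{127,P'} and f_{127,Q'} via the 7-bit ladder of 127=1111111_2; evaluate at shifted divisors; quotient in F_{203203559780009^6}.
Result: e(P',Q') = 31388085770509 + 60794498551989*t + 114350729231511*t^2 + 7585881595814*t^3 + 46217919879592*t^4 + 16863673230015*t^5.
Raise to 14: e(P,Q) = 19879908163129 + 109008646573821*t + 22664102220020*t^2 + 23623431800358*t^3 + 27189568394536*t^4 + 86038698400237*t^5 in mu_{127}.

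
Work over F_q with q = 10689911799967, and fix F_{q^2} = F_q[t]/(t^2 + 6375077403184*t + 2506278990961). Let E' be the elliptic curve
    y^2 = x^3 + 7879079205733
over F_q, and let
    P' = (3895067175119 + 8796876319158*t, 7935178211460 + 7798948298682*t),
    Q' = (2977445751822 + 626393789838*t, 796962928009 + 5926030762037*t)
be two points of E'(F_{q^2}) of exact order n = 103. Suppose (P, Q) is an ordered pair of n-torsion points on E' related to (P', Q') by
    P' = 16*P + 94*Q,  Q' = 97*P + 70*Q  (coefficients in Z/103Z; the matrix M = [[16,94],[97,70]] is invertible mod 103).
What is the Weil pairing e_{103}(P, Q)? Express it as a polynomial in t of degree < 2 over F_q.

Under M = [[16,94],[97,70]] in GL_2(Z/103), e_{103}(P',Q') = e_{103}(P,Q)^(16*70-94*97 mod 103).
So e_{103}(P,Q) = e_{103}(P',Q')^{83}, since 36*83 = 1 mod 103.
Build f_{103,P'} and f_{103,Q'} via the 7-bit ladder of 103=1100111_2; evaluate at shifted divisors; quotient in F_{10689911799967^2}.
f_P(D_Q)/f_Q(D_P) = 10376644580610 + 782697761264*t.
Thus e_{103}(P,Q) = 4628989613091 + 7999619992690*t.

4628989613091 + 7999619992690*t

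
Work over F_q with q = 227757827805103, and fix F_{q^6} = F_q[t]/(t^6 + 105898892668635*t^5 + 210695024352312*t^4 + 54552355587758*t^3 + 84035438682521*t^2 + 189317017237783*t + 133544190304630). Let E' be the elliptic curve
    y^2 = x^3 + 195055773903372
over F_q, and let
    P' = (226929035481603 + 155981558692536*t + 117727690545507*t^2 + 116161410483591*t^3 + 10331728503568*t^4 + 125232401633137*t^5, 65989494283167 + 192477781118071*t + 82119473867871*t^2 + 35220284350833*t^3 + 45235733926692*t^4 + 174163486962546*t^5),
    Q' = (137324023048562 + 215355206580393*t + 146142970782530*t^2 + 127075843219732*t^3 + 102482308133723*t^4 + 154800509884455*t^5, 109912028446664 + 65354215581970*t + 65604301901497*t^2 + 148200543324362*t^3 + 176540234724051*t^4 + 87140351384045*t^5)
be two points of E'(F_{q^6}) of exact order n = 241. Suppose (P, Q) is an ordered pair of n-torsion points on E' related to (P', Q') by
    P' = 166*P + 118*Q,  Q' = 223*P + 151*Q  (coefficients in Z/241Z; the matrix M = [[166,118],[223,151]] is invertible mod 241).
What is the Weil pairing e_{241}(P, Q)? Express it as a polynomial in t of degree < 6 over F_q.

83688749809358 + 73873095279795*t + 170190002414661*t^2 + 83328974393648*t^3 + 33801198880095*t^4 + 14909235821935*t^5

e_{241} is bilinear + alternating on E[241], so e_{241}(166*P + 118*Q, 223*P + 151*Q) = e_{241}(P,Q)^(166*151-118*223).
Inverting 198 mod 241: 28. Thus e_{241}(P,Q) = e(P',Q')^{28}.
n = 241 = (11110001)_2 (8 bits, wt 5); accumulate f_{241,P'}(Q'+S)/f_{241,P'}(S) along the 7-step ladder.
f_P(D_Q)/f_Q(D_P) = 131835550568707 + 173532688859016*t + 175592083912508*t^2 + 209799048571425*t^3 + 67510968298454*t^4 + 214548538792118*t^5.
(131835550568707 + 173532688859016*t + 175592083912508*t^2 + 209799048571425*t^3 + 67510968298454*t^4 + 214548538792118*t^5)^{28} mod (227757827805103,f) = 83688749809358 + 73873095279795*t + 170190002414661*t^2 + 83328974393648*t^3 + 33801198880095*t^4 + 14909235821935*t^5.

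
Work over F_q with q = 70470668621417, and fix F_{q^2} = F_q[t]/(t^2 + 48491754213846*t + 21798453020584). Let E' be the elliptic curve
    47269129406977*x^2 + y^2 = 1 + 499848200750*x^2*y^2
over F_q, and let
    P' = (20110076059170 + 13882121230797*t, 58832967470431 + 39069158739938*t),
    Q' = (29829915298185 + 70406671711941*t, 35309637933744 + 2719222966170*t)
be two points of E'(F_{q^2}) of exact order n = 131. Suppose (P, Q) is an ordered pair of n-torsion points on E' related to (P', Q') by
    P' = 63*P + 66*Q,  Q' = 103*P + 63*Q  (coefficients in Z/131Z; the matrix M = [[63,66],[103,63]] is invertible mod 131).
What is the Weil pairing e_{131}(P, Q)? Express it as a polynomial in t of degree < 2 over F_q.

9865026034206 + 32685738063878*t

The 131-Weil pairing on E[131] over F_{70470668621417} is alternating-bilinear: e_{131}(P',Q') = e_{131}(P,Q)^det(M).
det(M) mod 131 = 53; its inverse in (Z/131)^* is 89 (check: 53*89 mod 131 = 1).
Map (x,y)_Ed via u=(1+y)/(1-y), v=(1+y)/((1-y)x) to Montgomery A=51364921272978,B=4883157199994; then to (a',b')=(6218776894340,45773595856745).
8-bit Miller (10000011) on E'/F_{70470668621417} with a'=6218776894340, b'=45773595856745: accumulate tangent/chord ratios at Q'+S and P'+S'.
Result: e(P',Q') = 67617685767228 + 347628036451*t.
Thus e_{131}(P,Q) = 9865026034206 + 32685738063878*t.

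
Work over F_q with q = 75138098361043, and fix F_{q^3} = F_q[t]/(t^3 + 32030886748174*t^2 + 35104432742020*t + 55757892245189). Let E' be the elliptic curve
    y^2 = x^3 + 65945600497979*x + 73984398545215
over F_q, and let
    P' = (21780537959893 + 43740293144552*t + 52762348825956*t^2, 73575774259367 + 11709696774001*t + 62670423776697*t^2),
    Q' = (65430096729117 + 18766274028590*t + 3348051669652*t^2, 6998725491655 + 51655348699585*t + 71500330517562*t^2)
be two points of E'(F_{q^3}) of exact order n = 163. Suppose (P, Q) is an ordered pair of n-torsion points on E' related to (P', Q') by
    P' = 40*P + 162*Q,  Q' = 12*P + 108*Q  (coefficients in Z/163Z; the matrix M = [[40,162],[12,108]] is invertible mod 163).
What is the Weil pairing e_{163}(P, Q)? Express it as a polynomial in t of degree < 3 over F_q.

The 163-Weil pairing on E[163] over F_{75138098361043} is alternating-bilinear: e_{163}(P',Q') = e_{163}(P,Q)^det(M).
Inverting 94 mod 163: 137. Thus e_{163}(P,Q) = e(P',Q')^{137}.
Build f_{163,P'} and f_{163,Q'} via the 8-bit ladder of 163=10100011_2; evaluate at shifted divisors; quotient in F_{75138098361043^3}.
Miller gives e_{163}(P',Q') = 62069758506731 + 34183944282552*t + 20512213325761*t^2 in F_{75138098361043^3}.
e_{163}(P,Q) = (62069758506731 + 34183944282552*t + 20512213325761*t^2)^{137} = 2238484721977 + 47825401923383*t + 74375634201192*t^2.

2238484721977 + 47825401923383*t + 74375634201192*t^2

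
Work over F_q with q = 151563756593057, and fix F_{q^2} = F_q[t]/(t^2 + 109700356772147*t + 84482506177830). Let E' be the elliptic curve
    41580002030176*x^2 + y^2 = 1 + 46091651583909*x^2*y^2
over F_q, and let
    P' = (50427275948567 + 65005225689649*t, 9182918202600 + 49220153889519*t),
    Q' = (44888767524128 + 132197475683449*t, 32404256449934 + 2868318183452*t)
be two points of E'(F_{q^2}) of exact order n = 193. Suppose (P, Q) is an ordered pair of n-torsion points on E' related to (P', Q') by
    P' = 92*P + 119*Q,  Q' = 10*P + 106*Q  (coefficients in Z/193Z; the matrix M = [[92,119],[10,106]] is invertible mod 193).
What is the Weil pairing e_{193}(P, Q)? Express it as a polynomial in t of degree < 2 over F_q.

Under M = [[92,119],[10,106]] in GL_2(Z/193), e_{193}(P',Q') = e_{193}(P,Q)^(92*106-119*10 mod 193).
det M = 92*106 - 119*10 = 8562 = 70 (mod 193); 70^{-1} = 91 (mod 193).
Map (x,y)_Ed via u=(1+y)/(1-y), v=(1+y)/((1-y)x) to Montgomery A=20672895633481,B=12105260721248; then to (a',b')=(94754181631642,91225225799771).
Run Miller on y^2=x^3+94754181631642*x+91225225799771 over F_{151563756593057}: ladder 11000001 (8 bits); e = f_P(D_Q)/f_Q(D_P).
Result: e(P',Q') = 86599931052807 + 26113967954551*t.
Finally e_{193}(P,Q) = 40098134560700 + 93247925185326*t.

40098134560700 + 93247925185326*t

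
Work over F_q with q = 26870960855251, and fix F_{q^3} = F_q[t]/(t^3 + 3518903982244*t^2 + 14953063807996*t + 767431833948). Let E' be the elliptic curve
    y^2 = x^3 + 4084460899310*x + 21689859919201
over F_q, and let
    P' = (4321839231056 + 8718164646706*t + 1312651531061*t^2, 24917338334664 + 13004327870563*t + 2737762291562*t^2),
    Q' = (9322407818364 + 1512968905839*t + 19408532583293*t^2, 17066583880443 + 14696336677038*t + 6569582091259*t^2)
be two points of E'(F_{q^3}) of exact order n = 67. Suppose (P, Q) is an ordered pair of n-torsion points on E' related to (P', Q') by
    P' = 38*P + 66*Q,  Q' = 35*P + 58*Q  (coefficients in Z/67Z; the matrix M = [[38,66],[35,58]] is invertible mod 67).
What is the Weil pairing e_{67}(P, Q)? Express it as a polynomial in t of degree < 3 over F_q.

Alternating bilinearity on E[67] (values in mu_{67} in F_{26870960855251^3}) gives e(P',Q') = e(P,Q)^det(M).
Inverting 28 mod 67: 12. Thus e_{67}(P,Q) = e(P',Q')^{12}.
Run Miller on y^2=x^3+4084460899310*x+21689859919201 over F_{26870960855251}: ladder 1000011 (7 bits); e = f_P(D_Q)/f_Q(D_P).
f_P(D_Q)/f_Q(D_P) = 2556941007939 + 7316320326132*t + 2626123649348*t^2.
Thus e_{67}(P,Q) = 26092520031749 + 17982069385990*t + 1884136032556*t^2.

26092520031749 + 17982069385990*t + 1884136032556*t^2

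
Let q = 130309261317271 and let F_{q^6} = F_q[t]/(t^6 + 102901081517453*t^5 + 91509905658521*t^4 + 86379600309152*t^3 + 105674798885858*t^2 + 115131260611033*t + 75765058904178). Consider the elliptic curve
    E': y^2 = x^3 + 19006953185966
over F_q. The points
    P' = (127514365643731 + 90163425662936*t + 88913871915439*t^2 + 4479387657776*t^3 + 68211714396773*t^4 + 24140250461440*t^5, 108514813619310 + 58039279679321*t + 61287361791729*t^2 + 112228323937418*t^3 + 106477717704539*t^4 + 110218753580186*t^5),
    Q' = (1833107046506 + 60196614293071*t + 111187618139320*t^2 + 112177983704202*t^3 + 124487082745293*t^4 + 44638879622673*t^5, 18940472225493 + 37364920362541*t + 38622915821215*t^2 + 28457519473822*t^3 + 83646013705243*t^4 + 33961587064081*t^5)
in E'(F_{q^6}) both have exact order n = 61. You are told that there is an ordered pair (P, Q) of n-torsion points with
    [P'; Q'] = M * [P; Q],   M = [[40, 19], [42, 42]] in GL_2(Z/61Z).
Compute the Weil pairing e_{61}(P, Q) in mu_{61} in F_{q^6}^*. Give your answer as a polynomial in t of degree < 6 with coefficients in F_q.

108616098952047 + 65816034088555*t + 87345298528624*t^2 + 79483788782558*t^3 + 94839431123389*t^4 + 78552035442778*t^5

e_{61} is bilinear + alternating on E[61], so e_{61}(40*P + 19*Q, 42*P + 42*Q) = e_{61}(P,Q)^(40*42-19*42).
Inverting 28 mod 61: 24. Thus e_{61}(P,Q) = e(P',Q')^{24}.
Run Miller on y^2=x^3+19006953185966 over F_{130309261317271}: ladder 111101 (6 bits); e = f_P(D_Q)/f_Q(D_P).
f_P(D_Q)/f_Q(D_P) = 106277220175902 + 38078839159802*t + 52982762183336*t^2 + 119125409993868*t^3 + 619438629697*t^4 + 9683159588477*t^5.
Thus e_{61}(P,Q) = 108616098952047 + 65816034088555*t + 87345298528624*t^2 + 79483788782558*t^3 + 94839431123389*t^4 + 78552035442778*t^5.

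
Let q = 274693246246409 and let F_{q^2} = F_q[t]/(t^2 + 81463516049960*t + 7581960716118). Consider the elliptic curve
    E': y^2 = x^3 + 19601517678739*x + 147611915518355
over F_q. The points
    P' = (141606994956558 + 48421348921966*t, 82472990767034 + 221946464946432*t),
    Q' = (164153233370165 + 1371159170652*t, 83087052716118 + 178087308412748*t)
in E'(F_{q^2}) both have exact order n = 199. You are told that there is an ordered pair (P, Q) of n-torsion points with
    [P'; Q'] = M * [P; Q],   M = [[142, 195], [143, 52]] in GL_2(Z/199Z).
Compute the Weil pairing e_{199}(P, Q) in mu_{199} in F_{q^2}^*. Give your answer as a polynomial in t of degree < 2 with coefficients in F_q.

132388351951706 + 109972662137665*t

e_{199} is bilinear + alternating on E[199], so e_{199}(142*P + 195*Q, 143*P + 52*Q) = e_{199}(P,Q)^(142*52-195*143).
So e_{199}(P,Q) = e_{199}(P',Q')^{149}, since 195*149 = 1 mod 199.
Miller loop for e_{199} over F_{274693246246409^2}: bits of 199 = 11000111; 7 double steps + 4 add steps, l/v at each.
The quotient is 203806095780916 + 159918740220147*t.
Thus e_{199}(P,Q) = 132388351951706 + 109972662137665*t.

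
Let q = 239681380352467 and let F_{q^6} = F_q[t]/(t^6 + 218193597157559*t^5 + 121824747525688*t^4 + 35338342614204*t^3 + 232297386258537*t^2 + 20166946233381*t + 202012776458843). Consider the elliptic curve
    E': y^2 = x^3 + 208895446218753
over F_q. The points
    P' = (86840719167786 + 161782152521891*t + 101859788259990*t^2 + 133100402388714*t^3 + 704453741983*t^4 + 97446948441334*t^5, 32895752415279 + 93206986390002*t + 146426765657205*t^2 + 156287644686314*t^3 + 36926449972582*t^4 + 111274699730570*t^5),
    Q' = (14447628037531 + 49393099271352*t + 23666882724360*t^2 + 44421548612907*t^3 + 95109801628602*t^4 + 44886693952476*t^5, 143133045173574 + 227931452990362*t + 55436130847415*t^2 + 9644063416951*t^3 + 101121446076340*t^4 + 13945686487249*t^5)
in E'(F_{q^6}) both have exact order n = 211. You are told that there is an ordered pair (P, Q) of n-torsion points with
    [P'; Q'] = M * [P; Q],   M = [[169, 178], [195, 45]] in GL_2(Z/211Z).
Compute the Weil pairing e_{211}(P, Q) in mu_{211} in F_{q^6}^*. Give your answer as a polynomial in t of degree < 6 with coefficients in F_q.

e_{211}(aP+bQ,cP+dQ) = e_{211}(P,Q)^(ad-bc); with (a,b,c,d)=(169,178,195,45) this gives the det-211 law.
det M = 169*45 - 178*195 = -27105 = 114 (mod 211); 114^{-1} = 87 (mod 211).
n = 211 = (11010011)_2 (8 bits, wt 5); accumulate f_{211,P'}(Q'+S)/f_{211,P'}(S) along the 7-step ladder.
The quotient is 110080623095157 + 189995100948059*t + 1020690887482*t^2 + 3616276343789*t^3 + 22164300109035*t^4 + 13972303412407*t^5.
e_{211}(P,Q) = (110080623095157 + 189995100948059*t + 1020690887482*t^2 + 3616276343789*t^3 + 22164300109035*t^4 + 13972303412407*t^5)^{87} = 179999636587958 + 84996847510888*t + 80492108476140*t^2 + 196536902836640*t^3 + 79744437198800*t^4 + 118924942303421*t^5.

179999636587958 + 84996847510888*t + 80492108476140*t^2 + 196536902836640*t^3 + 79744437198800*t^4 + 118924942303421*t^5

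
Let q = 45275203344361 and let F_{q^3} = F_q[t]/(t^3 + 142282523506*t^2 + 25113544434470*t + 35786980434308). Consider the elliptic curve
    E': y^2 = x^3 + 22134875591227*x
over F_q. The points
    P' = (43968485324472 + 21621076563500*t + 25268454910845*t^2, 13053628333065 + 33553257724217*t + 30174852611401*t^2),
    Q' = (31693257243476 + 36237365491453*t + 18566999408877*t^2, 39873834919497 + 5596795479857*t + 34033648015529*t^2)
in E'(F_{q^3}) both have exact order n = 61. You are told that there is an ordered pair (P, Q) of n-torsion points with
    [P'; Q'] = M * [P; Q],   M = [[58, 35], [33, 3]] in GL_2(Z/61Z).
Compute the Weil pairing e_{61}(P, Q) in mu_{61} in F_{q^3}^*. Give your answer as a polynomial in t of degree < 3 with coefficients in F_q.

28580460445520 + 43647659785705*t + 3829035761809*t^2

Under M = [[58,35],[33,3]] in GL_2(Z/61), e_{61}(P',Q') = e_{61}(P,Q)^(58*3-35*33 mod 61).
det M = 58*3 - 35*33 = -981 = 56 (mod 61); 56^{-1} = 12 (mod 61).
n = 61 = (111101)_2 (6 bits, wt 5); accumulate f_{61,P'}(Q'+S)/f_{61,P'}(S) along the 5-step ladder.
e_{61}(P',Q') = 15194201727290 + 31894332747781*t + 20322988668117*t^2.
(15194201727290 + 31894332747781*t + 20322988668117*t^2)^{12} mod (45275203344361,f) = 28580460445520 + 43647659785705*t + 3829035761809*t^2.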